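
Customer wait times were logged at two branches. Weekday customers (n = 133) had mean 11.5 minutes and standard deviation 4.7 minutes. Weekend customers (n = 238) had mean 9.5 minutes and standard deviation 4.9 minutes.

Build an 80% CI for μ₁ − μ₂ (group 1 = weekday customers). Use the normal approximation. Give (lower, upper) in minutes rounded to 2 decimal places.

Standard errors of each mean: 4.7/√133 = 0.4075 and 4.9/√238 = 0.3176.
SE(x̄₁ − x̄₂) = √(0.4075² + 0.3176²) = 0.5166 for independent samples with unequal variances.
With z* = 1.282, the margin is 1.282 × 0.5166 = 0.6623.
x̄₁ − x̄₂ = 11.5 − 9.5 = 2.0000; the interval is 2.0000 ± 0.6623 = (1.34, 2.66).

(1.34, 2.66)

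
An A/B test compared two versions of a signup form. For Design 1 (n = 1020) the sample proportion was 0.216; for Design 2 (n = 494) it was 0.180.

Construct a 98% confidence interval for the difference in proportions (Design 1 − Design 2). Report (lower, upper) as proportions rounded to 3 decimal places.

(-0.014, 0.086)

Each SE is √(p̂(1−p̂)/n): √(0.2160·0.7840/1020) = 0.01289 and √(0.1800·0.8200/494) = 0.01729.
SE(p̂₁ − p̂₂) = √(SE₁² + SE₂²) = √(0.0001661521 + 0.0002989441) = 0.02157, since the two samples are independent.
At 98% confidence z* = 2.326; margin = 2.326 × 0.02157 = 0.05017.
The difference is 0.2160 − 0.1800 = 0.0360, so the interval is 0.0360 ± 0.05017 = (-0.014, 0.086).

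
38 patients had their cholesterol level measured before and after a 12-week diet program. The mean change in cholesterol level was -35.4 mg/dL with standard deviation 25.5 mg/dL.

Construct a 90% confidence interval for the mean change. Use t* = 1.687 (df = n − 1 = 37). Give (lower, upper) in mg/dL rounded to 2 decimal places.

(-42.38, -28.42)

This is a matched-pairs design, so SE = s_d/√n = 25.5/√38 = 4.1366.
Margin = 1.687 × 4.1366 = 6.9784; the interval is -35.4 ± 6.9784 = (-42.38, -28.42).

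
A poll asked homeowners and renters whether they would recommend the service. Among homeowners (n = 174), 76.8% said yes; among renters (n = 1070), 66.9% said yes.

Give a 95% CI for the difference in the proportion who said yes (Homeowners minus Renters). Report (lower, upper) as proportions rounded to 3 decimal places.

SE₁ = √(p̂₁(1−p̂₁)/n₁) = √(0.7680·0.2320/174) = 0.03200; SE₂ = √(0.6690·0.3310/1070) = 0.01439.
Independent samples: SE of the difference = √(SE₁² + SE₂²) = √(0.001024 + 0.0002070721) = 0.03509.
z* for 95% confidence is 1.960, so the margin of error is 1.960 × 0.03509 = 0.06878.
Point estimate p̂₁ − p̂₂ = 0.7680 − 0.6690 = 0.0990.
0.0990 ± 0.06878 → (0.030, 0.168).

(0.030, 0.168)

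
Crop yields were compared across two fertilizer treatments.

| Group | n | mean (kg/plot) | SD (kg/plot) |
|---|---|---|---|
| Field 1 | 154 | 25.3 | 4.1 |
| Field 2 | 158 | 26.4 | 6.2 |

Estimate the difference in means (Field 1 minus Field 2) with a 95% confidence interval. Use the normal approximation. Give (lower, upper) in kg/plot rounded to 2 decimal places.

(-2.26, 0.06)

Per-group SEs: s₁/√n₁ = 4.1/√154 = 0.3304, s₂/√n₂ = 6.2/√158 = 0.4932.
Unpooled SE of the difference: √(0.10916416 + 0.24324624) = 0.5936.
Margin of error = z* · SE = 1.960 × 0.5936 = 1.1635.
x̄₁ − x̄₂ = 25.3 − 26.4 = -1.1000.
CI: -1.1000 ± 1.1635 = (-2.26, 0.06).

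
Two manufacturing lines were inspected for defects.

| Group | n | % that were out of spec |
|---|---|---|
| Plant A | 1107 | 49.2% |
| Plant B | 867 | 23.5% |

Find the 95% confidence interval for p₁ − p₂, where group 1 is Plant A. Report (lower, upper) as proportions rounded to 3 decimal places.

SE₁ = √(p̂₁(1−p̂₁)/n₁) = √(0.4920·0.5080/1107) = 0.01503; SE₂ = √(0.2350·0.7650/867) = 0.01440.
Independent samples: SE of the difference = √(SE₁² + SE₂²) = √(0.0002259009 + 0.00020736) = 0.02081.
z* for 95% confidence is 1.960, so the margin of error is 1.960 × 0.02081 = 0.04079.
Point estimate p̂₁ − p̂₂ = 0.4920 − 0.2350 = 0.2570.
0.2570 ± 0.04079 → (0.216, 0.298).

(0.216, 0.298)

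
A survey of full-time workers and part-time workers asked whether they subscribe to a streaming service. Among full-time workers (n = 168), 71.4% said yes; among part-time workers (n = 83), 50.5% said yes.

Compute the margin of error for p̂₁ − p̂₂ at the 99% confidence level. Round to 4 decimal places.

The two standard errors are √(0.7140×0.2860/168) = 0.03486 and √(0.5050×0.4950/83) = 0.05488.
Because the samples are independent, SE_diff = √(0.03486² + 0.05488²) = 0.06502.
Using z* = 2.576 for 99%, ME = 2.576 × 0.06502 = 0.16749.

0.1675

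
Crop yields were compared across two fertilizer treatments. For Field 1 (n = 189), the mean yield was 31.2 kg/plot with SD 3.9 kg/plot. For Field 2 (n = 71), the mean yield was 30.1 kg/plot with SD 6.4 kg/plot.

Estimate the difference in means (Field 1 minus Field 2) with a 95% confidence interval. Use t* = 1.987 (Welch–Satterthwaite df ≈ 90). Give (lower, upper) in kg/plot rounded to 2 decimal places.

(-0.51, 2.71)

Standard errors of each mean: 3.9/√189 = 0.2837 and 6.4/√71 = 0.7595.
SE(x̄₁ − x̄₂) = √(0.2837² + 0.7595²) = 0.8108 for independent samples with unequal variances.
With t* = 1.987, the margin is 1.987 × 0.8108 = 1.6111.
x̄₁ − x̄₂ = 31.2 − 30.1 = 1.1000; the interval is 1.1000 ± 1.6111 = (-0.51, 2.71).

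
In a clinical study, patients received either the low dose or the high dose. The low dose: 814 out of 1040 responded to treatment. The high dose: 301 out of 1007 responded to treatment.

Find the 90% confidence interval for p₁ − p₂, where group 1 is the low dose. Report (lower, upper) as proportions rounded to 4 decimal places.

(0.4521, 0.5155)

First, p̂₁ = 814/1040 = 0.7827; p̂₂ = 301/1007 = 0.2989.
The two standard errors are √(0.7827×0.2173/1040) = 0.01279 and √(0.2989×0.7011/1007) = 0.01443.
Because the samples are independent, SE_diff = √(0.01279² + 0.01443²) = 0.01928.
Using z* = 1.645 for 90%, ME = 1.645 × 0.01928 = 0.03172.
p̂₁ − p̂₂ = 0.4838; interval 0.4838 ± 0.03172 gives (0.4521, 0.5155).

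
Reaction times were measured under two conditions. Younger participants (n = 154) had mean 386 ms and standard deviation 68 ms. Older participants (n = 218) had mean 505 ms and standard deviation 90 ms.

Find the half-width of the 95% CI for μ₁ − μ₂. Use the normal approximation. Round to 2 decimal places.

16.07

Per-group SEs: s₁/√n₁ = 68/√154 = 5.4796, s₂/√n₂ = 90/√218 = 6.0956.
Unpooled SE of the difference: √(30.02601616 + 37.15633936) = 8.1965.
Margin of error = z* · SE = 1.960 × 8.1965 = 16.0651.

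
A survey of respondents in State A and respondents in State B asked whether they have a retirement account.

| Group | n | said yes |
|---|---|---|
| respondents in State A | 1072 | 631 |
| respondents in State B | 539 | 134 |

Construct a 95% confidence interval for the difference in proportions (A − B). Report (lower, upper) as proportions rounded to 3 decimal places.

First, p̂₁ = 631/1072 = 0.5886; p̂₂ = 134/539 = 0.2486.
The two standard errors are √(0.5886×0.4114/1072) = 0.01503 and √(0.2486×0.7514/539) = 0.01862.
Because the samples are independent, SE_diff = √(0.01503² + 0.01862²) = 0.02393.
Using z* = 1.960 for 95%, ME = 1.960 × 0.02393 = 0.04690.
p̂₁ − p̂₂ = 0.3400; interval 0.3400 ± 0.04690 gives (0.293, 0.387).

(0.293, 0.387)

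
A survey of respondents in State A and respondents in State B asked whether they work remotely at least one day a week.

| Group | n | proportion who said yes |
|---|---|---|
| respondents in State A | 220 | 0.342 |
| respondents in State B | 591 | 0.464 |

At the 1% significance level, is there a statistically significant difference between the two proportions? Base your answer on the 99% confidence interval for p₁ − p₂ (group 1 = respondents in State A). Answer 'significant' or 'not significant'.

SE₁ = √(p̂₁(1−p̂₁)/n₁) = √(0.3420·0.6580/220) = 0.03198; SE₂ = √(0.4640·0.5360/591) = 0.02051.
Independent samples: SE of the difference = √(SE₁² + SE₂²) = √(0.0010227204 + 0.0004206601) = 0.03799.
z* for 99% confidence is 2.576, so the margin of error is 2.576 × 0.03799 = 0.09786.
Point estimate p̂₁ − p̂₂ = 0.3420 − 0.4640 = -0.1220.
-0.1220 ± 0.09786 → (-0.21986, -0.02414).
The interval (-0.21986, -0.02414) does not contain 0, so the difference is significant.

significant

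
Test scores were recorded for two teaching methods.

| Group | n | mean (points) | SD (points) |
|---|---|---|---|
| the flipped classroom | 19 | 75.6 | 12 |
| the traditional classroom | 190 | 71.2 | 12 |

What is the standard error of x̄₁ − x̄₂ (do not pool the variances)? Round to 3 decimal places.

Per-group SEs: s₁/√n₁ = 12/√19 = 2.7530, s₂/√n₂ = 12/√190 = 0.8706.
Unpooled SE of the difference: √(7.579009 + 0.75794436) = 2.8874.

2.887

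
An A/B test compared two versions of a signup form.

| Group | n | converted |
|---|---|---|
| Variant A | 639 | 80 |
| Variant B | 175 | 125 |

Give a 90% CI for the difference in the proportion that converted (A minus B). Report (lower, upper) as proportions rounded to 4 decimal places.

Sample proportions: 80/639 = 0.1252, 125/175 = 0.7143.
Each SE is √(p̂(1−p̂)/n): √(0.1252·0.8748/639) = 0.01309 and √(0.7143·0.2857/175) = 0.03415.
SE(p̂₁ − p̂₂) = √(SE₁² + SE₂²) = √(0.0001713481 + 0.0011662225) = 0.03657, since the two samples are independent.
At 90% confidence z* = 1.645; margin = 1.645 × 0.03657 = 0.06016.
The difference is 0.1252 − 0.7143 = -0.5891, so the interval is -0.5891 ± 0.06016 = (-0.6493, -0.5289).

(-0.6493, -0.5289)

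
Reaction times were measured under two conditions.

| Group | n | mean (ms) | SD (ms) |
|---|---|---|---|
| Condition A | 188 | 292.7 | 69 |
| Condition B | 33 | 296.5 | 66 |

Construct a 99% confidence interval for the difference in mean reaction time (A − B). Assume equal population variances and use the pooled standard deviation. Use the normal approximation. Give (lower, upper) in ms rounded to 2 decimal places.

Pooled variance s_p² = [187·69² + 32·66²] / (188+33−2) = 4701.8219, so s_p = 68.5698.
SE_diff = s_p·√(1/n₁ + 1/n₂) = 68.5698·√(1/188 + 1/33) = 12.9418.
z* = 2.576; margin = 2.576 × 12.9418 = 33.3381.
Difference = 292.7 − 296.5 = -3.8000.
-3.8000 ± 33.3381 → (-37.14, 29.54).

(-37.14, 29.54)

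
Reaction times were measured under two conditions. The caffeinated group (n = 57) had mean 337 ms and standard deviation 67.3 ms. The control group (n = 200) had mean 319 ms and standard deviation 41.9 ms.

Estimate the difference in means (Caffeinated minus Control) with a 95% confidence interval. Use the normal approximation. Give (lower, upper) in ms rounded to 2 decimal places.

Per-group SEs: s₁/√n₁ = 67.3/√57 = 8.9141, s₂/√n₂ = 41.9/√200 = 2.9628.
Unpooled SE of the difference: √(79.46117881 + 8.77818384) = 9.3936.
Margin of error = z* · SE = 1.960 × 9.3936 = 18.4115.
x̄₁ − x̄₂ = 337 − 319 = 18.0000.
CI: 18.0000 ± 18.4115 = (-0.41, 36.41).

(-0.41, 36.41)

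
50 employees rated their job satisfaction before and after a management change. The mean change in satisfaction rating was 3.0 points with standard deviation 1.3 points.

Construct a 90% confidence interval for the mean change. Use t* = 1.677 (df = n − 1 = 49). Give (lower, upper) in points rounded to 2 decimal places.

Paired design: SE = s_d/√n = 1.3/√50 = 0.1838.
t* = 1.677; margin of error = 1.677 × 0.1838 = 0.3082.
3.0 ± 0.3082 → (2.69, 3.31).

(2.69, 3.31)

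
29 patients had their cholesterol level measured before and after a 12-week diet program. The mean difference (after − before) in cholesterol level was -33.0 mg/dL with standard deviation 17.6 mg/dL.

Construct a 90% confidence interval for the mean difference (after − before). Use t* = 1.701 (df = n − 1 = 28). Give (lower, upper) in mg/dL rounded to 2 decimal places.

(-38.56, -27.44)

Paired design: SE = s_d/√n = 17.6/√29 = 3.2682.
t* = 1.701; margin of error = 1.701 × 3.2682 = 5.5592.
-33.0 ± 5.5592 → (-38.56, -27.44).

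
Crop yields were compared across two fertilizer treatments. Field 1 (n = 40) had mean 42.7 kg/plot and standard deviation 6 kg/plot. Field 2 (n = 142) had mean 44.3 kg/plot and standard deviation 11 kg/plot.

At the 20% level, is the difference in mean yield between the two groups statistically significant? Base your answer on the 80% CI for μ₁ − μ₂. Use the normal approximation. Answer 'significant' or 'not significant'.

SE₁ = s₁/√n₁ = 6/√40 = 0.9487; SE₂ = 11/√142 = 0.9231.
Independent samples, unequal variances: SE_diff = √(SE₁² + SE₂²) = √(0.90003169 + 0.85211361) = 1.3237.
z* = 1.282, so margin of error = 1.282 × 1.3237 = 1.6970.
Difference in means = 42.7 − 44.3 = -1.6000.
-1.6000 ± 1.6970 → (-3.2970, 0.0970).
The interval (-3.2970, 0.0970) contains 0, so the difference is not significant.

not significant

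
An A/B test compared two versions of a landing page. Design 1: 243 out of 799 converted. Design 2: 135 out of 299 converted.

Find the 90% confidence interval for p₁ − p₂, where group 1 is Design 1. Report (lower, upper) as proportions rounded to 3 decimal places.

First, p̂₁ = 243/799 = 0.3041; p̂₂ = 135/299 = 0.4515.
The two standard errors are √(0.3041×0.6959/799) = 0.01627 and √(0.4515×0.5485/299) = 0.02878.
Because the samples are independent, SE_diff = √(0.01627² + 0.02878²) = 0.03306.
Using z* = 1.645 for 90%, ME = 1.645 × 0.03306 = 0.05438.
p̂₁ − p̂₂ = -0.1474; interval -0.1474 ± 0.05438 gives (-0.202, -0.093).

(-0.202, -0.093)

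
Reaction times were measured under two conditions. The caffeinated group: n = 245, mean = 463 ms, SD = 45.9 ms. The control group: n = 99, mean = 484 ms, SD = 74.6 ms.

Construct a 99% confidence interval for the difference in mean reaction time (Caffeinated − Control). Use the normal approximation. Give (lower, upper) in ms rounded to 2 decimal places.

Standard errors of each mean: 45.9/√245 = 2.9324 and 74.6/√99 = 7.4976.
SE(x̄₁ − x̄₂) = √(2.9324² + 7.4976²) = 8.0507 for independent samples with unequal variances.
With z* = 2.576, the margin is 2.576 × 8.0507 = 20.7386.
x̄₁ − x̄₂ = 463 − 484 = -21.0000; the interval is -21.0000 ± 20.7386 = (-41.74, -0.26).

(-41.74, -0.26)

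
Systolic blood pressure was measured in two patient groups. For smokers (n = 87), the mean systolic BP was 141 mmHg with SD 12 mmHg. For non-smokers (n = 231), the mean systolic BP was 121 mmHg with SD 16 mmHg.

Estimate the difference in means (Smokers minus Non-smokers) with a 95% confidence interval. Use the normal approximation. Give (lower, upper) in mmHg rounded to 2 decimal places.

Per-group SEs: s₁/√n₁ = 12/√87 = 1.2865, s₂/√n₂ = 16/√231 = 1.0527.
Unpooled SE of the difference: √(1.65508225 + 1.10817729) = 1.6623.
Margin of error = z* · SE = 1.960 × 1.6623 = 3.2581.
x̄₁ − x̄₂ = 141 − 121 = 20.0000.
CI: 20.0000 ± 3.2581 = (16.74, 23.26).

(16.74, 23.26)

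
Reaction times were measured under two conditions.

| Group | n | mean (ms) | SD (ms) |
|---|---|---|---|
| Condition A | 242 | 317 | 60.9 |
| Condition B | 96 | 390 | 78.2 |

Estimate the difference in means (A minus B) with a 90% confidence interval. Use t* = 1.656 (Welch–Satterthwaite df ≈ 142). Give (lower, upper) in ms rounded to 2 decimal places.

(-87.72, -58.28)

Per-group SEs: s₁/√n₁ = 60.9/√242 = 3.9148, s₂/√n₂ = 78.2/√96 = 7.9813.
Unpooled SE of the difference: √(15.32565904 + 63.70114969) = 8.8897.
Margin of error = t* · SE = 1.656 × 8.8897 = 14.7213.
x̄₁ − x̄₂ = 317 − 390 = -73.0000.
CI: -73.0000 ± 14.7213 = (-87.72, -58.28).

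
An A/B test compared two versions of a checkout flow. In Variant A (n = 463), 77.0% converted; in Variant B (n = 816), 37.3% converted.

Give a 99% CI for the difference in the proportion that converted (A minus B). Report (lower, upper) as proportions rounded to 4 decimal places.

Each SE is √(p̂(1−p̂)/n): √(0.7700·0.2300/463) = 0.01956 and √(0.3730·0.6270/816) = 0.01693.
SE(p̂₁ − p̂₂) = √(SE₁² + SE₂²) = √(0.0003825936 + 0.0002866249) = 0.02587, since the two samples are independent.
At 99% confidence z* = 2.576; margin = 2.576 × 0.02587 = 0.06664.
The difference is 0.7700 − 0.3730 = 0.3970, so the interval is 0.3970 ± 0.06664 = (0.3304, 0.4636).

(0.3304, 0.4636)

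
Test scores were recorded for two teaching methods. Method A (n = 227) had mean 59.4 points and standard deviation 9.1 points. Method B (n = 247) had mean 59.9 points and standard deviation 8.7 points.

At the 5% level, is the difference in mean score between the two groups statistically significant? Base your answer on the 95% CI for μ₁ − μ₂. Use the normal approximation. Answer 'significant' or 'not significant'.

not significant

SE₁ = s₁/√n₁ = 9.1/√227 = 0.6040; SE₂ = 8.7/√247 = 0.5536.
Independent samples, unequal variances: SE_diff = √(SE₁² + SE₂²) = √(0.364816 + 0.30647296) = 0.8193.
z* = 1.960, so margin of error = 1.960 × 0.8193 = 1.6058.
Difference in means = 59.4 − 59.9 = -0.5000.
-0.5000 ± 1.6058 → (-2.1058, 1.1058).
The interval (-2.1058, 1.1058) contains 0, so the difference is not significant.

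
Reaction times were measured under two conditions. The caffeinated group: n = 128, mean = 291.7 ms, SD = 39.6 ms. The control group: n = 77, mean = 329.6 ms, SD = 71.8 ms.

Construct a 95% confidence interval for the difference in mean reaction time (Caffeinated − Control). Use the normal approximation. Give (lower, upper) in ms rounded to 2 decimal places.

Per-group SEs: s₁/√n₁ = 39.6/√128 = 3.5002, s₂/√n₂ = 71.8/√77 = 8.1824.
Unpooled SE of the difference: √(12.25140004 + 66.95166976) = 8.8996.
Margin of error = z* · SE = 1.960 × 8.8996 = 17.4432.
x̄₁ − x̄₂ = 291.7 − 329.6 = -37.9000.
CI: -37.9000 ± 17.4432 = (-55.34, -20.46).

(-55.34, -20.46)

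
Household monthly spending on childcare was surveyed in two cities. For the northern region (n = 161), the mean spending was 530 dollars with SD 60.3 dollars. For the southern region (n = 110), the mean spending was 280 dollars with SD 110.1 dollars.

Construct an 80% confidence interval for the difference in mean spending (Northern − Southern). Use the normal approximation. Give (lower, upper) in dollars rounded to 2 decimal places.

(235.23, 264.77)

SE₁ = s₁/√n₁ = 60.3/√161 = 4.7523; SE₂ = 110.1/√110 = 10.4976.
Independent samples, unequal variances: SE_diff = √(SE₁² + SE₂²) = √(22.58435529 + 110.19960576) = 11.5232.
z* = 1.282, so margin of error = 1.282 × 11.5232 = 14.7727.
Difference in means = 530 − 280 = 250.0000.
250.0000 ± 14.7727 → (235.23, 264.77).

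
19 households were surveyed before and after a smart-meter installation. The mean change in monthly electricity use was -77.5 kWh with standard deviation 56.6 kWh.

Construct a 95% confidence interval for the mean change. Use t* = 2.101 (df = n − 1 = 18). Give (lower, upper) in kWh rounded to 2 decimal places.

(-104.78, -50.22)

This is a matched-pairs design, so SE = s_d/√n = 56.6/√19 = 12.9849.
Margin = 2.101 × 12.9849 = 27.2813; the interval is -77.5 ± 27.2813 = (-104.78, -50.22).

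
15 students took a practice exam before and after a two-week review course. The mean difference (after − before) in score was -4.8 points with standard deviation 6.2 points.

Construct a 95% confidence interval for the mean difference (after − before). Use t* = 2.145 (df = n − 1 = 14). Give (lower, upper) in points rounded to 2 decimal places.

(-8.23, -1.37)

This is a matched-pairs design, so SE = s_d/√n = 6.2/√15 = 1.6008.
Margin = 2.145 × 1.6008 = 3.4337; the interval is -4.8 ± 3.4337 = (-8.23, -1.37).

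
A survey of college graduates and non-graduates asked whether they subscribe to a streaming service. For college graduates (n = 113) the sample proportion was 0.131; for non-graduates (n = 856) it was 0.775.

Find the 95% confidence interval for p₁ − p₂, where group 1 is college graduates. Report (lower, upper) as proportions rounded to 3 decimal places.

SE₁ = √(p̂₁(1−p̂₁)/n₁) = √(0.1310·0.8690/113) = 0.03174; SE₂ = √(0.7750·0.2250/856) = 0.01427.
Independent samples: SE of the difference = √(SE₁² + SE₂²) = √(0.0010074276 + 0.0002036329) = 0.03480.
z* for 95% confidence is 1.960, so the margin of error is 1.960 × 0.03480 = 0.06821.
Point estimate p̂₁ − p̂₂ = 0.1310 − 0.7750 = -0.6440.
-0.6440 ± 0.06821 → (-0.712, -0.576).

(-0.712, -0.576)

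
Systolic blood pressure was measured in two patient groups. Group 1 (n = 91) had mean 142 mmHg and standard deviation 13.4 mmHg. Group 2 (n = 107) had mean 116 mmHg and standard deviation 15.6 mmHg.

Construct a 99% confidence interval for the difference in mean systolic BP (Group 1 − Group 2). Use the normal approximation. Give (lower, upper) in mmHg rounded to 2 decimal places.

(20.69, 31.31)

SE₁ = s₁/√n₁ = 13.4/√91 = 1.4047; SE₂ = 15.6/√107 = 1.5081.
Independent samples, unequal variances: SE_diff = √(SE₁² + SE₂²) = √(1.97318209 + 2.27436561) = 2.0610.
z* = 2.576, so margin of error = 2.576 × 2.0610 = 5.3091.
Difference in means = 142 − 116 = 26.0000.
26.0000 ± 5.3091 → (20.69, 31.31).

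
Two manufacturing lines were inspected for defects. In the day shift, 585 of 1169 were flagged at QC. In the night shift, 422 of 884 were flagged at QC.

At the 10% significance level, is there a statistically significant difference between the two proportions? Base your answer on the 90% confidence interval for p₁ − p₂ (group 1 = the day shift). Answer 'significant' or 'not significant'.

not significant

First, p̂₁ = 585/1169 = 0.5004; p̂₂ = 422/884 = 0.4774.
The two standard errors are √(0.5004×0.4996/1169) = 0.01462 and √(0.4774×0.5226/884) = 0.01680.
Because the samples are independent, SE_diff = √(0.01462² + 0.01680²) = 0.02227.
Using z* = 1.645 for 90%, ME = 1.645 × 0.02227 = 0.03663.
p̂₁ − p̂₂ = 0.0230; interval 0.0230 ± 0.03663 gives (-0.01363, 0.05963).
The interval (-0.01363, 0.05963) contains 0, so the difference is not significant.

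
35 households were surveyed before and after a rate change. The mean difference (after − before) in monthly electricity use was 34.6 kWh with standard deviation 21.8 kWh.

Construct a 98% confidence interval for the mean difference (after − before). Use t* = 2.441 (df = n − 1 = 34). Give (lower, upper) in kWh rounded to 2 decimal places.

(25.61, 43.59)

Paired design: SE = s_d/√n = 21.8/√35 = 3.6849.
t* = 2.441; margin of error = 2.441 × 3.6849 = 8.9948.
34.6 ± 8.9948 → (25.61, 43.59).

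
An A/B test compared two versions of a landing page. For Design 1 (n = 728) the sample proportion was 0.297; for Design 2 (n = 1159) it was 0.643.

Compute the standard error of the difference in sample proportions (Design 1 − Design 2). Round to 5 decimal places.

0.02202

SE₁ = √(p̂₁(1−p̂₁)/n₁) = √(0.2970·0.7030/728) = 0.01694; SE₂ = √(0.6430·0.3570/1159) = 0.01407.
Independent samples: SE of the difference = √(SE₁² + SE₂²) = √(0.0002869636 + 0.0001979649) = 0.02202.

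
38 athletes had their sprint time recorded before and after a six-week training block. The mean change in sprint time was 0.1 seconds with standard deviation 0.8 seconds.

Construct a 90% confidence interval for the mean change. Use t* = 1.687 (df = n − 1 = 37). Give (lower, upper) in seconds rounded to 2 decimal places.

This is a matched-pairs design, so SE = s_d/√n = 0.8/√38 = 0.1298.
Margin = 1.687 × 0.1298 = 0.2190; the interval is 0.1 ± 0.2190 = (-0.12, 0.32).

(-0.12, 0.32)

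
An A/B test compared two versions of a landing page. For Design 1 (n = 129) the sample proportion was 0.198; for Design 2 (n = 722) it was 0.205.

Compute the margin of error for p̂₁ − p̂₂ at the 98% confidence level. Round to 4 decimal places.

The two standard errors are √(0.1980×0.8020/129) = 0.03509 and √(0.2050×0.7950/722) = 0.01502.
Because the samples are independent, SE_diff = √(0.03509² + 0.01502²) = 0.03817.
Using z* = 2.326 for 98%, ME = 2.326 × 0.03817 = 0.08878.

0.0888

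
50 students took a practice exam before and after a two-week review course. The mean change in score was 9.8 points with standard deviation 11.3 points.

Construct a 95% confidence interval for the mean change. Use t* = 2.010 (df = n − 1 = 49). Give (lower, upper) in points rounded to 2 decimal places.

Paired design: SE = s_d/√n = 11.3/√50 = 1.5981.
t* = 2.010; margin of error = 2.010 × 1.5981 = 3.2122.
9.8 ± 3.2122 → (6.59, 13.01).

(6.59, 13.01)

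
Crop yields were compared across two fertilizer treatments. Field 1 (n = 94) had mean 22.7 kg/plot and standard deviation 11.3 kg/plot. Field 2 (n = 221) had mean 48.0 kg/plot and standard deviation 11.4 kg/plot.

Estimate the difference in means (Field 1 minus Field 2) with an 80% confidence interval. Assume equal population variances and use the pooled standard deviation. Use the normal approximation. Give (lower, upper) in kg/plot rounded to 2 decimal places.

s_p = √[((n₁−1)s₁² + (n₂−1)s₂²)/(n₁+n₂−2)] = √[(93·11.3² + 220·11.4²)/313] = 11.3704.
SE = 11.3704·√(1/94 + 1/221) = 1.4001.
With z* = 1.282, margin = 1.282 × 1.4001 = 1.7949.
x̄₁ − x̄₂ = 22.7 − 48.0 = -25.3000; interval -25.3000 ± 1.7949 = (-27.09, -23.51).

(-27.09, -23.51)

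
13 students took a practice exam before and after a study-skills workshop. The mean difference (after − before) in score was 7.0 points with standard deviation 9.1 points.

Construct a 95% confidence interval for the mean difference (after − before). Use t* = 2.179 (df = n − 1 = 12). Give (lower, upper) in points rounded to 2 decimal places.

(1.50, 12.50)

This is a matched-pairs design, so SE = s_d/√n = 9.1/√13 = 2.5239.
Margin = 2.179 × 2.5239 = 5.4996; the interval is 7.0 ± 5.4996 = (1.50, 12.50).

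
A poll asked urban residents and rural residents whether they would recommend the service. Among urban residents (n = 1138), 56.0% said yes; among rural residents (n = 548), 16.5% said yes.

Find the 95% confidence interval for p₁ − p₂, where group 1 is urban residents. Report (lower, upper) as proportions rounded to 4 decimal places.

(0.3526, 0.4374)

The two standard errors are √(0.5600×0.4400/1138) = 0.01471 and √(0.1650×0.8350/548) = 0.01586.
Because the samples are independent, SE_diff = √(0.01471² + 0.01586²) = 0.02163.
Using z* = 1.960 for 95%, ME = 1.960 × 0.02163 = 0.04239.
p̂₁ − p̂₂ = 0.3950; interval 0.3950 ± 0.04239 gives (0.3526, 0.4374).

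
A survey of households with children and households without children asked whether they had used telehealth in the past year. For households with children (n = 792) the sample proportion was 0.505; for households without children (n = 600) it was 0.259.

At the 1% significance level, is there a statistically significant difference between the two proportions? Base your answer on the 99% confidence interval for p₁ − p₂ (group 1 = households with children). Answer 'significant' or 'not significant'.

The two standard errors are √(0.5050×0.4950/792) = 0.01777 and √(0.2590×0.7410/600) = 0.01788.
Because the samples are independent, SE_diff = √(0.01777² + 0.01788²) = 0.02521.
Using z* = 2.576 for 99%, ME = 2.576 × 0.02521 = 0.06494.
p̂₁ − p̂₂ = 0.2460; interval 0.2460 ± 0.06494 gives (0.18106, 0.31094).
The interval (0.18106, 0.31094) does not contain 0, so the difference is significant.

significant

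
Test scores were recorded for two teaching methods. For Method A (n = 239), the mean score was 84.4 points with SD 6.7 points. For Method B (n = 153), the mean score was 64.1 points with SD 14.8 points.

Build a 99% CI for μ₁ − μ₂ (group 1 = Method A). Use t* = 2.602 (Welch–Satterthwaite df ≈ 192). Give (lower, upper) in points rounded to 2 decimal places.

(16.99, 23.61)

SE₁ = s₁/√n₁ = 6.7/√239 = 0.4334; SE₂ = 14.8/√153 = 1.1965.
Independent samples, unequal variances: SE_diff = √(SE₁² + SE₂²) = √(0.18783556 + 1.43161225) = 1.2726.
t* = 2.602, so margin of error = 2.602 × 1.2726 = 3.3113.
Difference in means = 84.4 − 64.1 = 20.3000.
20.3000 ± 3.3113 → (16.99, 23.61).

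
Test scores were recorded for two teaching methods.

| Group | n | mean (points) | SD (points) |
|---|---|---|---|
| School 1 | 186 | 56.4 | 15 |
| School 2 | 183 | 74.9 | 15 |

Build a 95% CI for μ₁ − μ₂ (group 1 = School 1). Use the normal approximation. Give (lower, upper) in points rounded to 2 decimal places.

SE₁ = s₁/√n₁ = 15/√186 = 1.0999; SE₂ = 15/√183 = 1.1088.
Independent samples, unequal variances: SE_diff = √(SE₁² + SE₂²) = √(1.20978001 + 1.22943744) = 1.5618.
z* = 1.960, so margin of error = 1.960 × 1.5618 = 3.0611.
Difference in means = 56.4 − 74.9 = -18.5000.
-18.5000 ± 3.0611 → (-21.56, -15.44).

(-21.56, -15.44)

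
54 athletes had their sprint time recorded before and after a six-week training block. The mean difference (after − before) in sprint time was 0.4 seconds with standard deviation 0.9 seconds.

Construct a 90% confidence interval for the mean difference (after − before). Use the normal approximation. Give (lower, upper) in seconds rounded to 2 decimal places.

(0.20, 0.60)

Paired design: SE = s_d/√n = 0.9/√54 = 0.1225.
z* = 1.645; margin of error = 1.645 × 0.1225 = 0.2015.
0.4 ± 0.2015 → (0.20, 0.60).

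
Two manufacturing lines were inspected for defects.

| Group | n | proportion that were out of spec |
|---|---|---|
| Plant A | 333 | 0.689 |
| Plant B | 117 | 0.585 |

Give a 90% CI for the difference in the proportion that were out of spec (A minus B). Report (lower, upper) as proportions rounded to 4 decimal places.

(0.0182, 0.1898)

SE₁ = √(p̂₁(1−p̂₁)/n₁) = √(0.6890·0.3110/333) = 0.02537; SE₂ = √(0.5850·0.4150/117) = 0.04555.
Independent samples: SE of the difference = √(SE₁² + SE₂²) = √(0.0006436369 + 0.0020748025) = 0.05214.
z* for 90% confidence is 1.645, so the margin of error is 1.645 × 0.05214 = 0.08577.
Point estimate p̂₁ − p̂₂ = 0.6890 − 0.5850 = 0.1040.
0.1040 ± 0.08577 → (0.0182, 0.1898).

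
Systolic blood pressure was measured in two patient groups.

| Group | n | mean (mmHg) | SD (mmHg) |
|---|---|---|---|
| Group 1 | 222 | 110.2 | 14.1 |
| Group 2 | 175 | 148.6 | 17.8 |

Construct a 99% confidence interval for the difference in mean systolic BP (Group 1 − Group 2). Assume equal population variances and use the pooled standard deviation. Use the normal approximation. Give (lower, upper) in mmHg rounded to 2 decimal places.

(-42.52, -34.28)

s_p = √[((n₁−1)s₁² + (n₂−1)s₂²)/(n₁+n₂−2)] = √[(221·14.1² + 174·17.8²)/395] = 15.8368.
SE = 15.8368·√(1/222 + 1/175) = 1.6009.
With z* = 2.576, margin = 2.576 × 1.6009 = 4.1239.
x̄₁ − x̄₂ = 110.2 − 148.6 = -38.4000; interval -38.4000 ± 4.1239 = (-42.52, -34.28).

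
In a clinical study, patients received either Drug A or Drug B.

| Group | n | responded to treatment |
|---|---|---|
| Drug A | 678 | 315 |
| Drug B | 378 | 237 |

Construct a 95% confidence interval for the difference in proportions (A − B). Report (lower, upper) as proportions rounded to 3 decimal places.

(-0.224, -0.101)

p̂₁ = 315/678 = 0.4646 and p̂₂ = 237/378 = 0.6270.
SE₁ = √(p̂₁(1−p̂₁)/n₁) = √(0.4646·0.5354/678) = 0.01915; SE₂ = √(0.6270·0.3730/378) = 0.02487.
Independent samples: SE of the difference = √(SE₁² + SE₂²) = √(0.0003667225 + 0.0006185169) = 0.03139.
z* for 95% confidence is 1.960, so the margin of error is 1.960 × 0.03139 = 0.06152.
Point estimate p̂₁ − p̂₂ = 0.4646 − 0.6270 = -0.1624.
-0.1624 ± 0.06152 → (-0.224, -0.101).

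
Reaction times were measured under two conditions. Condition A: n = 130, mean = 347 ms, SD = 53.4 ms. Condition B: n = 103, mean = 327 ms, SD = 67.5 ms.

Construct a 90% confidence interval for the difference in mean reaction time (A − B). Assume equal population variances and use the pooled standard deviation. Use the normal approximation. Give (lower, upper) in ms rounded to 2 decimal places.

s_p = √[((n₁−1)s₁² + (n₂−1)s₂²)/(n₁+n₂−2)] = √[(129·53.4² + 102·67.5²)/231] = 60.0357.
SE = 60.0357·√(1/130 + 1/103) = 7.9195.
With z* = 1.645, margin = 1.645 × 7.9195 = 13.0276.
x̄₁ − x̄₂ = 347 − 327 = 20.0000; interval 20.0000 ± 13.0276 = (6.97, 33.03).

(6.97, 33.03)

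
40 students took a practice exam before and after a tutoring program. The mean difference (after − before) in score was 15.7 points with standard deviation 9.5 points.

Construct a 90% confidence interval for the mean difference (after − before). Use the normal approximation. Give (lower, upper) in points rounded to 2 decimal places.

(13.23, 18.17)

This is a matched-pairs design, so SE = s_d/√n = 9.5/√40 = 1.5021.
Margin = 1.645 × 1.5021 = 2.4710; the interval is 15.7 ± 2.4710 = (13.23, 18.17).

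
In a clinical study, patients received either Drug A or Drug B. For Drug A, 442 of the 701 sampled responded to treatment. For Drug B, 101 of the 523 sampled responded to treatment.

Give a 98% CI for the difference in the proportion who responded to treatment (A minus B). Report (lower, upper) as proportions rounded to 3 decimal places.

(0.379, 0.496)

p̂₁ = 442/701 = 0.6305 and p̂₂ = 101/523 = 0.1931.
SE₁ = √(p̂₁(1−p̂₁)/n₁) = √(0.6305·0.3695/701) = 0.01823; SE₂ = √(0.1931·0.8069/523) = 0.01726.
Independent samples: SE of the difference = √(SE₁² + SE₂²) = √(0.0003323329 + 0.0002979076) = 0.02510.
z* for 98% confidence is 2.326, so the margin of error is 2.326 × 0.02510 = 0.05838.
Point estimate p̂₁ − p̂₂ = 0.6305 − 0.1931 = 0.4374.
0.4374 ± 0.05838 → (0.379, 0.496).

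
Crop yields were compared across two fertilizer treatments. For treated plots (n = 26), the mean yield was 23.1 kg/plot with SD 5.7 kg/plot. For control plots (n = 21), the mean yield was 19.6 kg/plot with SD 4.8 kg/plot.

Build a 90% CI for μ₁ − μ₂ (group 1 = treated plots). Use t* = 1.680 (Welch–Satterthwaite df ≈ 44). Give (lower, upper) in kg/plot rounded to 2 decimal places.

Per-group SEs: s₁/√n₁ = 5.7/√26 = 1.1179, s₂/√n₂ = 4.8/√21 = 1.0474.
Unpooled SE of the difference: √(1.24970041 + 1.09704676) = 1.5319.
Margin of error = t* · SE = 1.680 × 1.5319 = 2.5736.
x̄₁ − x̄₂ = 23.1 − 19.6 = 3.5000.
CI: 3.5000 ± 2.5736 = (0.93, 6.07).

(0.93, 6.07)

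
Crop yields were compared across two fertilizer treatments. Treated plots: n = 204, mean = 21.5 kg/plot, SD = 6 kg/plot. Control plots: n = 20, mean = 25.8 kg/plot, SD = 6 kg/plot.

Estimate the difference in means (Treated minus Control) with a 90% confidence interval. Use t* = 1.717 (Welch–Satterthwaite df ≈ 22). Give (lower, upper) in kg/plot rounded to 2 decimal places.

(-6.71, -1.89)

Per-group SEs: s₁/√n₁ = 6/√204 = 0.4201, s₂/√n₂ = 6/√20 = 1.3416.
Unpooled SE of the difference: √(0.17648401 + 1.79989056) = 1.4058.
Margin of error = t* · SE = 1.717 × 1.4058 = 2.4138.
x̄₁ − x̄₂ = 21.5 − 25.8 = -4.3000.
CI: -4.3000 ± 2.4138 = (-6.71, -1.89).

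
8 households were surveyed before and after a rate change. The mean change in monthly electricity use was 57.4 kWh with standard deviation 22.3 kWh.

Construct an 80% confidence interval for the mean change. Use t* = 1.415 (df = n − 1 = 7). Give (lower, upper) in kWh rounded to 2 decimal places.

This is a matched-pairs design, so SE = s_d/√n = 22.3/√8 = 7.8842.
Margin = 1.415 × 7.8842 = 11.1561; the interval is 57.4 ± 11.1561 = (46.24, 68.56).

(46.24, 68.56)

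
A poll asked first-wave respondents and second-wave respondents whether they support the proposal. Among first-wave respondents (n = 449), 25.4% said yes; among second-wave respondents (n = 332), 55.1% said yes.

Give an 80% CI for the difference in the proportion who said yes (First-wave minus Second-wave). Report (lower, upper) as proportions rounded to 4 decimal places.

Each SE is √(p̂(1−p̂)/n): √(0.2540·0.7460/449) = 0.02054 and √(0.5510·0.4490/332) = 0.02730.
SE(p̂₁ − p̂₂) = √(SE₁² + SE₂²) = √(0.0004218916 + 0.00074529) = 0.03416, since the two samples are independent.
At 80% confidence z* = 1.282; margin = 1.282 × 0.03416 = 0.04379.
The difference is 0.2540 − 0.5510 = -0.2970, so the interval is -0.2970 ± 0.04379 = (-0.3408, -0.2532).

(-0.3408, -0.2532)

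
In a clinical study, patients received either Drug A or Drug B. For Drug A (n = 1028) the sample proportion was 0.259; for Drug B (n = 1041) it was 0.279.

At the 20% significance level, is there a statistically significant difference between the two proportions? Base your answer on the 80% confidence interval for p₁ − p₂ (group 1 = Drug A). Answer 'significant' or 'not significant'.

not significant

SE₁ = √(p̂₁(1−p̂₁)/n₁) = √(0.2590·0.7410/1028) = 0.01366; SE₂ = √(0.2790·0.7210/1041) = 0.01390.
Independent samples: SE of the difference = √(SE₁² + SE₂²) = √(0.0001865956 + 0.00019321) = 0.01949.
z* for 80% confidence is 1.282, so the margin of error is 1.282 × 0.01949 = 0.02499.
Point estimate p̂₁ − p̂₂ = 0.2590 − 0.2790 = -0.0200.
-0.0200 ± 0.02499 → (-0.04499, 0.00499).
The interval (-0.04499, 0.00499) contains 0, so the difference is not significant.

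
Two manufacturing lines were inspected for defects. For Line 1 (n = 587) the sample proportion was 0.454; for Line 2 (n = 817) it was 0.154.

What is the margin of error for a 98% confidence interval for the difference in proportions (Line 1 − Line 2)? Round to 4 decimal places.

0.0561

The two standard errors are √(0.4540×0.5460/587) = 0.02055 and √(0.1540×0.8460/817) = 0.01263.
Because the samples are independent, SE_diff = √(0.02055² + 0.01263²) = 0.02412.
Using z* = 2.326 for 98%, ME = 2.326 × 0.02412 = 0.05610.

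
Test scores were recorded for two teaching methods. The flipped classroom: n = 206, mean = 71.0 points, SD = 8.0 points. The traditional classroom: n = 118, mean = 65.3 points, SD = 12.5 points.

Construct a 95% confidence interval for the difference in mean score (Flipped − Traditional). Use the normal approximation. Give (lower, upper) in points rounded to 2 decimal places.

(3.19, 8.21)

Per-group SEs: s₁/√n₁ = 8.0/√206 = 0.5574, s₂/√n₂ = 12.5/√118 = 1.1507.
Unpooled SE of the difference: √(0.31069476 + 1.32411049) = 1.2786.
Margin of error = z* · SE = 1.960 × 1.2786 = 2.5061.
x̄₁ − x̄₂ = 71.0 − 65.3 = 5.7000.
CI: 5.7000 ± 2.5061 = (3.19, 8.21).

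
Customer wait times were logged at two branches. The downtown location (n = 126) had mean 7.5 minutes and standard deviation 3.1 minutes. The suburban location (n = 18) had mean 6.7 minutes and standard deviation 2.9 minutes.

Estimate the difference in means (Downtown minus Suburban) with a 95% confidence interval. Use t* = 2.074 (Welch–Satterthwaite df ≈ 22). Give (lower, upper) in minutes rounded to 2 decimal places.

(-0.73, 2.33)

Per-group SEs: s₁/√n₁ = 3.1/√126 = 0.2762, s₂/√n₂ = 2.9/√18 = 0.6835.
Unpooled SE of the difference: √(0.07628644 + 0.46717225) = 0.7372.
Margin of error = t* · SE = 2.074 × 0.7372 = 1.5290.
x̄₁ − x̄₂ = 7.5 − 6.7 = 0.8000.
CI: 0.8000 ± 1.5290 = (-0.73, 2.33).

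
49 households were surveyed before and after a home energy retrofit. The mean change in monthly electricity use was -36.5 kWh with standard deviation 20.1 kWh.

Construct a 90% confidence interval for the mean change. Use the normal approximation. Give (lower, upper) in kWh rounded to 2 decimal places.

(-41.22, -31.78)

This is a matched-pairs design, so SE = s_d/√n = 20.1/√49 = 2.8714.
Margin = 1.645 × 2.8714 = 4.7235; the interval is -36.5 ± 4.7235 = (-41.22, -31.78).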